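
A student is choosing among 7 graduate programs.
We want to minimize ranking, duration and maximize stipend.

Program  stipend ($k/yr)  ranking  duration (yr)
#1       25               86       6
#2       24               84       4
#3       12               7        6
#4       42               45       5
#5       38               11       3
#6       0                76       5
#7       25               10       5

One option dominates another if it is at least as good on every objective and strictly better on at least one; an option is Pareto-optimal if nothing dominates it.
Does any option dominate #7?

#1: worse on ranking (86 vs 10).
#2: worse on stipend (24 vs 25).
#3: worse on stipend (12 vs 25).
#4: worse on ranking (45 vs 10).
#5: worse on ranking (11 vs 10).
#6: worse on stipend (0 vs 25).
No option is at least as good as #7 on every objective and strictly better on one.

No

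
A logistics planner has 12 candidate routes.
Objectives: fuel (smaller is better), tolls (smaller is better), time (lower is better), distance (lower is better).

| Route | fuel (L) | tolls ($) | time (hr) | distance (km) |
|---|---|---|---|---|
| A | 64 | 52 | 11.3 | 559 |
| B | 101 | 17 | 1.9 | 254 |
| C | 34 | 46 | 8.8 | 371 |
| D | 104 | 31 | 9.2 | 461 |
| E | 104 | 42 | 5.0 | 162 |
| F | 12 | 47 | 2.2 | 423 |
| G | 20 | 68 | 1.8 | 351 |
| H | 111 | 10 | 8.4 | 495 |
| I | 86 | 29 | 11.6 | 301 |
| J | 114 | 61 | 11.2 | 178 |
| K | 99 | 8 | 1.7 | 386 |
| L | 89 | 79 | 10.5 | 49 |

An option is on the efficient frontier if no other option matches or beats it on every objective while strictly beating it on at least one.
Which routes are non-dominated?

B, C, E, F, G, I, K, L

A: dominated by C (fuel 34≤64, tolls 46≤52, time 8.8≤11.3, distance 371≤559).
B: not dominated.
C: not dominated.
D: dominated by B (fuel 101≤104, tolls 17≤31, time 1.9≤9.2, distance 254≤461).
E: not dominated.
F: not dominated (best fuel).
G: not dominated.
H: dominated by K (fuel 99≤111, tolls 8≤10, time 1.7≤8.4, distance 386≤495).
I: not dominated.
J: dominated by E (fuel 104≤114, tolls 42≤61, time 5.0≤11.2, distance 162≤178).
K: not dominated (best tolls).
L: not dominated (best distance).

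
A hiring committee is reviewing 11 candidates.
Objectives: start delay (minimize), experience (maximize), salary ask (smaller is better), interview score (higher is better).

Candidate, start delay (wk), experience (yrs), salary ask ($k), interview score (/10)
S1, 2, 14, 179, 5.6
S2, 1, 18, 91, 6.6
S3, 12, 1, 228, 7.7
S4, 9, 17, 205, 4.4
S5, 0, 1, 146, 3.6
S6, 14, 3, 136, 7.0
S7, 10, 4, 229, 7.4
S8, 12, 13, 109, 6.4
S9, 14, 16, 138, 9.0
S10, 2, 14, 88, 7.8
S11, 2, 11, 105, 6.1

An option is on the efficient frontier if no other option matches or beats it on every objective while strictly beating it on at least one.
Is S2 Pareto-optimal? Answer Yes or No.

Yes

S1: worse on start delay (2 vs 1).
S3: worse on start delay (12 vs 1).
S4: worse on start delay (9 vs 1).
S5: worse on experience (1 vs 18).
S6: worse on start delay (14 vs 1).
S7: worse on start delay (10 vs 1).
S8: worse on start delay (12 vs 1).
S9: worse on start delay (14 vs 1).
S10: worse on start delay (2 vs 1).
S11: worse on start delay (2 vs 1).
No option is at least as good as S2 on every objective and strictly better on one.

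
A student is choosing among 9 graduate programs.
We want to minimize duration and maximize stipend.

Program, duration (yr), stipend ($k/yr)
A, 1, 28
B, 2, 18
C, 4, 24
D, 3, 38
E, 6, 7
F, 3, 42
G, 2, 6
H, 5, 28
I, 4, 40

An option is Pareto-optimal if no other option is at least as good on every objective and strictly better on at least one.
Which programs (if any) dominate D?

F

F: duration 3≤3, stipend 42≥38 — dominates D.
Others (A, B, C, E, G, H, I) are each worse than D on at least one objective.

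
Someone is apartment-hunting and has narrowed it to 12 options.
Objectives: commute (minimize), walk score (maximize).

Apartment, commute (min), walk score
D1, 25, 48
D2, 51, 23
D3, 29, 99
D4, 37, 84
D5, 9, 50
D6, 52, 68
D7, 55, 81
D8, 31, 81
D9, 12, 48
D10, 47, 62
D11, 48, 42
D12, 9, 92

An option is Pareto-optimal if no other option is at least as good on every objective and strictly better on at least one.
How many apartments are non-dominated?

D1: dominated by D5 (commute 9≤25, walk score 50≥48).
D2: dominated by D1 (commute 25≤51, walk score 48≥23).
D3: not dominated (best walk score).
D4: dominated by D3 (commute 29≤37, walk score 99≥84).
D5: dominated by D12 (commute 9≤9, walk score 92≥50).
D6: dominated by D3 (commute 29≤52, walk score 99≥68).
D7: dominated by D3 (commute 29≤55, walk score 99≥81).
D8: dominated by D3 (commute 29≤31, walk score 99≥81).
D9: dominated by D5 (commute 9≤12, walk score 50≥48).
D10: dominated by D3 (commute 29≤47, walk score 99≥62).
D11: dominated by D1 (commute 25≤48, walk score 48≥42).
D12: not dominated.
Pareto-optimal: D3, D12 → 2.

2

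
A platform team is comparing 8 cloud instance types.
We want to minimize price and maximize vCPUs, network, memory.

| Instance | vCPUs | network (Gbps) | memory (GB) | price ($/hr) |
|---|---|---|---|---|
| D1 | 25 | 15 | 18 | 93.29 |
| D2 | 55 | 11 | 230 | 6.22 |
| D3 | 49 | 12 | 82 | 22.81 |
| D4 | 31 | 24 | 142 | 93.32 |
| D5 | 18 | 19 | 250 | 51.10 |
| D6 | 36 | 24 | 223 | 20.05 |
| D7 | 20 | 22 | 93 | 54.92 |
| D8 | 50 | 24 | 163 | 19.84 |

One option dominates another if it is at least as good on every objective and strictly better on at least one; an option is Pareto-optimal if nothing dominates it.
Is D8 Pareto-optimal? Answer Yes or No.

Yes

D1: worse on vCPUs (25 vs 50).
D2: worse on network (11 vs 24).
D3: worse on vCPUs (49 vs 50).
D4: worse on vCPUs (31 vs 50).
D5: worse on vCPUs (18 vs 50).
D6: worse on vCPUs (36 vs 50).
D7: worse on vCPUs (20 vs 50).
No option is at least as good as D8 on every objective and strictly better on one.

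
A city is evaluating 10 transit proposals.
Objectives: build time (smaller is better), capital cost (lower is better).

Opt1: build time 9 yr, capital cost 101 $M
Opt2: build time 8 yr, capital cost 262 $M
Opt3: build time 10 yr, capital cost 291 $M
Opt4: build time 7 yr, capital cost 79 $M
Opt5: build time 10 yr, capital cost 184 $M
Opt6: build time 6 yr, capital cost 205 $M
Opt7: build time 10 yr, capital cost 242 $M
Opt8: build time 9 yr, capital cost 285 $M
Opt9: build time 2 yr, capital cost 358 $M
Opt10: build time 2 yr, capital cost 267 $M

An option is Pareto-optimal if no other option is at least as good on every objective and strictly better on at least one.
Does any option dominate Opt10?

No

Opt1: worse on build time (9 vs 2).
Opt2: worse on build time (8 vs 2).
Opt3: worse on build time (10 vs 2).
Opt4: worse on build time (7 vs 2).
Opt5: worse on build time (10 vs 2).
Opt6: worse on build time (6 vs 2).
Opt7: worse on build time (10 vs 2).
Opt8: worse on build time (9 vs 2).
Opt9: worse on capital cost (358 vs 267).
No option is at least as good as Opt10 on every objective and strictly better on one.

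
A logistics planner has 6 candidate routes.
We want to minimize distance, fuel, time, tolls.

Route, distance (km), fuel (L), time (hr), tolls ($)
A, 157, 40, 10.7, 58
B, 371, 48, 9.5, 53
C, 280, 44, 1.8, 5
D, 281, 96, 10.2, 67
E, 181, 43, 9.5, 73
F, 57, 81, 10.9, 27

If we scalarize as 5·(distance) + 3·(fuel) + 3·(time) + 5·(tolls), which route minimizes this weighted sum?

A: 5·157 + 3·40 + 3·10.7 + 5·58 = 1227.1
B: 5·371 + 3·48 + 3·9.5 + 5·53 = 2292.5
C: 5·280 + 3·44 + 3·1.8 + 5·5 = 1562.4
D: 5·281 + 3·96 + 3·10.2 + 5·67 = 2058.6
E: 5·181 + 3·43 + 3·9.5 + 5·73 = 1427.5
F: 5·57 + 3·81 + 3·10.9 + 5·27 = 695.7
Lowest: F at 695.7.

F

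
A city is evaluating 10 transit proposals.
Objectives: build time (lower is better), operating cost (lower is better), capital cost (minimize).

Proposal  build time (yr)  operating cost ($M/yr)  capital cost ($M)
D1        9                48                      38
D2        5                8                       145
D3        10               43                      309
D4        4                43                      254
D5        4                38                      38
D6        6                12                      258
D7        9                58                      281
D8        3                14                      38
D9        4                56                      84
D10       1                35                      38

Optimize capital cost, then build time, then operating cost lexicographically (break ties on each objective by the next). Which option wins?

First minimize capital cost: best is 38, kept {D1, D5, D8, D10}.
Then minimize build time: best is 1, kept {D10}.

D10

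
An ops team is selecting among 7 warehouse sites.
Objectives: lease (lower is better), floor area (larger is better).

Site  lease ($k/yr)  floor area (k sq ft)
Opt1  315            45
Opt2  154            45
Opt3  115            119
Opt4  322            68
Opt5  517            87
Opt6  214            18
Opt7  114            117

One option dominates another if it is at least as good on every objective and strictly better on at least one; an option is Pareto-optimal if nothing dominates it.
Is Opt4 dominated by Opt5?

Opt5 vs Opt4: Opt5 is worse on lease (517 vs 322), so it does not dominate Opt4.

No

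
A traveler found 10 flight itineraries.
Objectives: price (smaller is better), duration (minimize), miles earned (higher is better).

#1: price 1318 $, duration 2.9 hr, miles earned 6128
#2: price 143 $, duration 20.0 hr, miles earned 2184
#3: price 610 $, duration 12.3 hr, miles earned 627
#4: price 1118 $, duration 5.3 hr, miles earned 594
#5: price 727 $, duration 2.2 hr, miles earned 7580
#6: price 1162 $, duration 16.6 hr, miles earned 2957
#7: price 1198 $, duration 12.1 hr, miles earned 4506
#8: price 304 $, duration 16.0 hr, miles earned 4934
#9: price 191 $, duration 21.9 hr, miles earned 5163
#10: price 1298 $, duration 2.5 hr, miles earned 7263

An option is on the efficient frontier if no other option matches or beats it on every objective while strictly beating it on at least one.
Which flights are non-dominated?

#2, #3, #5, #8, #9

#1: dominated by #5 (price 727≤1318, duration 2.2≤2.9, miles earned 7580≥6128).
#2: not dominated (best price).
#3: not dominated.
#4: dominated by #5 (price 727≤1118, duration 2.2≤5.3, miles earned 7580≥594).
#5: not dominated (best duration).
#6: dominated by #5 (price 727≤1162, duration 2.2≤16.6, miles earned 7580≥2957).
#7: dominated by #5 (price 727≤1198, duration 2.2≤12.1, miles earned 7580≥4506).
#8: not dominated.
#9: not dominated.
#10: dominated by #5 (price 727≤1298, duration 2.2≤2.5, miles earned 7580≥7263).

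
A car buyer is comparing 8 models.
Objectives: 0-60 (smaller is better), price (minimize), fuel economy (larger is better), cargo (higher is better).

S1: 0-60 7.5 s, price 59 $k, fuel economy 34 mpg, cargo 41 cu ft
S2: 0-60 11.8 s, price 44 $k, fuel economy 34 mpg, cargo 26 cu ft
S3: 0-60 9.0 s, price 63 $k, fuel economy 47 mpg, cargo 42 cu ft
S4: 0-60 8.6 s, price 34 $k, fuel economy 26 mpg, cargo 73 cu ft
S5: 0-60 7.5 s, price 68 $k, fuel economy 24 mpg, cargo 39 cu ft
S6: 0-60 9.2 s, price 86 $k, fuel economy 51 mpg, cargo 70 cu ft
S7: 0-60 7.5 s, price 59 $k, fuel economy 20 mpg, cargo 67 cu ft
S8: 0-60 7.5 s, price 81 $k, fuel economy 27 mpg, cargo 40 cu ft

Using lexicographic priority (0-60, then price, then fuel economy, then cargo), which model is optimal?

First minimize 0-60: best is 7.5, kept {S1, S5, S7, S8}.
Then minimize price: best is 59, kept {S1, S7}.
Then maximize fuel economy: best is 34, kept {S1}.

S1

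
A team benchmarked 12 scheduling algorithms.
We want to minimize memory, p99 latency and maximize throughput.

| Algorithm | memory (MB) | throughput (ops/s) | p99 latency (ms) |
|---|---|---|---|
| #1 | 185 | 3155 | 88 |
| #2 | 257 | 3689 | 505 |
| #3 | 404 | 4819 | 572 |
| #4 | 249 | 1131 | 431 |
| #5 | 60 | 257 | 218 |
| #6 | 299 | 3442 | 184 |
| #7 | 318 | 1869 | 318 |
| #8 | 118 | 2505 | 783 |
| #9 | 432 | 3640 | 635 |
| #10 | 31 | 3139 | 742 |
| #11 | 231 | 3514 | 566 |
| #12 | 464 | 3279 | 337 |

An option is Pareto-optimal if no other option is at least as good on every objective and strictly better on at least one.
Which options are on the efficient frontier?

#1: not dominated (best p99 latency).
#2: not dominated.
#3: not dominated (best throughput).
#4: dominated by #1 (memory 185≤249, throughput 3155≥1131, p99 latency 88≤431).
#5: not dominated.
#6: not dominated.
#7: dominated by #1 (memory 185≤318, throughput 3155≥1869, p99 latency 88≤318).
#8: dominated by #10 (memory 31≤118, throughput 3139≥2505, p99 latency 742≤783).
#9: dominated by #2 (memory 257≤432, throughput 3689≥3640, p99 latency 505≤635).
#10: not dominated (best memory).
#11: not dominated.
#12: dominated by #6 (memory 299≤464, throughput 3442≥3279, p99 latency 184≤337).

#1, #2, #3, #5, #6, #10, #11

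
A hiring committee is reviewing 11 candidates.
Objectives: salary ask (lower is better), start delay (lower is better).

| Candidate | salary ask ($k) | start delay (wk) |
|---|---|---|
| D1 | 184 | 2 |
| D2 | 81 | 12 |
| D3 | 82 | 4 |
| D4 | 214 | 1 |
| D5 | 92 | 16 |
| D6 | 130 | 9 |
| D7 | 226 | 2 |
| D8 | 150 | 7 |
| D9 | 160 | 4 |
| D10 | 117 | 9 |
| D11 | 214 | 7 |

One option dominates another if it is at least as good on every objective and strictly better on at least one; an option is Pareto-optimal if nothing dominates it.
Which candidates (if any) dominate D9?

D3

D3: salary ask 82≤160, start delay 4≤4 — dominates D9.
Others (D1, D2, D4, D5, D6, D7, D8, D10, D11) are each worse than D9 on at least one objective.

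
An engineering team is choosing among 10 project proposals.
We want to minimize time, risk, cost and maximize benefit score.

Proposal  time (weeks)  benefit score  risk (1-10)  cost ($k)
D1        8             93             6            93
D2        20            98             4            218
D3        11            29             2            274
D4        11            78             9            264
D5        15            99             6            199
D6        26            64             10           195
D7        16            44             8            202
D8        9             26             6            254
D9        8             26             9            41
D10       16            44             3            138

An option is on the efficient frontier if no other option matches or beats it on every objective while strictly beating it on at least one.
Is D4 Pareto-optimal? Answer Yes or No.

No

D1 vs D4: time 8≤11, benefit score 93≥78, risk 6≤9, cost 93≤264 — D1 is at least as good on every objective and strictly better on at least one, so D1 dominates D4.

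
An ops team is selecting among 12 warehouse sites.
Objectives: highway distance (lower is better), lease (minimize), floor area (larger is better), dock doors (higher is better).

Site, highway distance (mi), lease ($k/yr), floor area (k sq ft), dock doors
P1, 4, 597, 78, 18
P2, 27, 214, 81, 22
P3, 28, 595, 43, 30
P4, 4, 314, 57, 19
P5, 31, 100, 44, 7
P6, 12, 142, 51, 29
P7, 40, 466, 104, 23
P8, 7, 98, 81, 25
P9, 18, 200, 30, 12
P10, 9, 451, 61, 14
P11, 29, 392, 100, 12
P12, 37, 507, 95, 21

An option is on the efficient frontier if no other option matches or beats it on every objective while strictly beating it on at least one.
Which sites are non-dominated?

P1: not dominated.
P2: dominated by P8 (highway distance 7≤27, lease 98≤214, floor area 81≥81, dock doors 25≥22).
P3: not dominated (best dock doors).
P4: not dominated.
P5: dominated by P8 (highway distance 7≤31, lease 98≤100, floor area 81≥44, dock doors 25≥7).
P6: not dominated.
P7: not dominated (best floor area).
P8: not dominated (best lease).
P9: dominated by P6 (highway distance 12≤18, lease 142≤200, floor area 51≥30, dock doors 29≥12).
P10: dominated by P8 (highway distance 7≤9, lease 98≤451, floor area 81≥61, dock doors 25≥14).
P11: not dominated.
P12: not dominated.

P1, P3, P4, P6, P7, P8, P11, P12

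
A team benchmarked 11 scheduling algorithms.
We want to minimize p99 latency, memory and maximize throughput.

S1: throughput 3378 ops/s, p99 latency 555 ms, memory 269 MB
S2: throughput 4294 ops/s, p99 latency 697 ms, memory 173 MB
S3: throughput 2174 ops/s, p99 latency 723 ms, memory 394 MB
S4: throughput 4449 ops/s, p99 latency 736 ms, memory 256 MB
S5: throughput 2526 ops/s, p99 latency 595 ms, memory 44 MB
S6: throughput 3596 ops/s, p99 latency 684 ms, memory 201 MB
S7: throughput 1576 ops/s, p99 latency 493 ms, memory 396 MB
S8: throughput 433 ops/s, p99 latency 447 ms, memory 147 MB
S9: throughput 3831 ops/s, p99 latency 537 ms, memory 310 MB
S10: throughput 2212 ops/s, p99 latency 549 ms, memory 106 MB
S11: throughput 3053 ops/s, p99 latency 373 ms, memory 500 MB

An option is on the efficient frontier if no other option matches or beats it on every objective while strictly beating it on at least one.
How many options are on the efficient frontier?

10

S1: not dominated.
S2: not dominated.
S3: dominated by S1 (throughput 3378≥2174, p99 latency 555≤723, memory 269≤394).
S4: not dominated (best throughput).
S5: not dominated (best memory).
S6: not dominated.
S7: not dominated.
S8: not dominated.
S9: not dominated.
S10: not dominated.
S11: not dominated (best p99 latency).
Pareto-optimal: S1, S2, S4, S5, S6, S7, S8, S9, S10, S11 → 10.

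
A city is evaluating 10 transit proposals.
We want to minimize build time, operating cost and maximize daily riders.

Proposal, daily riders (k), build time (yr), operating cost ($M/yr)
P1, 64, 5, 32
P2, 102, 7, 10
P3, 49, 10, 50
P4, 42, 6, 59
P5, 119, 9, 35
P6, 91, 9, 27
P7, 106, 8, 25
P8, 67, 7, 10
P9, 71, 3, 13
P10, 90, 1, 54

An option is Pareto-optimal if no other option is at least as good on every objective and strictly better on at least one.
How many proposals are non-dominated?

P1: dominated by P9 (daily riders 71≥64, build time 3≤5, operating cost 13≤32).
P2: not dominated.
P3: dominated by P1 (daily riders 64≥49, build time 5≤10, operating cost 32≤50).
P4: dominated by P1 (daily riders 64≥42, build time 5≤6, operating cost 32≤59).
P5: not dominated (best daily riders).
P6: dominated by P2 (daily riders 102≥91, build time 7≤9, operating cost 10≤27).
P7: not dominated.
P8: dominated by P2 (daily riders 102≥67, build time 7≤7, operating cost 10≤10).
P9: not dominated.
P10: not dominated (best build time).
Pareto-optimal: P2, P5, P7, P9, P10 → 5.

5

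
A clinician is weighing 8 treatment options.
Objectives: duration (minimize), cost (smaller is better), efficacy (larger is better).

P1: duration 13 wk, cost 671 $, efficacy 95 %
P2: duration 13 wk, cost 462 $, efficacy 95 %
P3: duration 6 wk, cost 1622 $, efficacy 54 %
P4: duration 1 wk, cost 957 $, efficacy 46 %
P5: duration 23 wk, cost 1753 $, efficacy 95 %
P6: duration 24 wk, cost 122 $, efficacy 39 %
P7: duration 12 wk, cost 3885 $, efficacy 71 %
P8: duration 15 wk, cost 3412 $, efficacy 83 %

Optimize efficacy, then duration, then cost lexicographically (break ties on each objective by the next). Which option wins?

P2

First maximize efficacy: best is 95, kept {P1, P2, P5}.
Then minimize duration: best is 13, kept {P1, P2}.
Then minimize cost: best is 462, kept {P2}.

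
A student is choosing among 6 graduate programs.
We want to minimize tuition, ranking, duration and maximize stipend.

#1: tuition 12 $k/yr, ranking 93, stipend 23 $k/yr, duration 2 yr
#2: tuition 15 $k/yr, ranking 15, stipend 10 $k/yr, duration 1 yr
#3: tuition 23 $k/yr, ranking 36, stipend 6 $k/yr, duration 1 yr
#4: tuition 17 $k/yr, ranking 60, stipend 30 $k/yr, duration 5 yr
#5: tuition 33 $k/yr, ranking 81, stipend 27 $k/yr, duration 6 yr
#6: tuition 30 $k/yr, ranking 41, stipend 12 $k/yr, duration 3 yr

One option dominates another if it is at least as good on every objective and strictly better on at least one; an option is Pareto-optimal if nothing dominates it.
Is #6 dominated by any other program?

No

#1: worse on ranking (93 vs 41).
#2: worse on stipend (10 vs 12).
#3: worse on stipend (6 vs 12).
#4: worse on ranking (60 vs 41).
#5: worse on tuition (33 vs 30).
No option is at least as good as #6 on every objective and strictly better on one.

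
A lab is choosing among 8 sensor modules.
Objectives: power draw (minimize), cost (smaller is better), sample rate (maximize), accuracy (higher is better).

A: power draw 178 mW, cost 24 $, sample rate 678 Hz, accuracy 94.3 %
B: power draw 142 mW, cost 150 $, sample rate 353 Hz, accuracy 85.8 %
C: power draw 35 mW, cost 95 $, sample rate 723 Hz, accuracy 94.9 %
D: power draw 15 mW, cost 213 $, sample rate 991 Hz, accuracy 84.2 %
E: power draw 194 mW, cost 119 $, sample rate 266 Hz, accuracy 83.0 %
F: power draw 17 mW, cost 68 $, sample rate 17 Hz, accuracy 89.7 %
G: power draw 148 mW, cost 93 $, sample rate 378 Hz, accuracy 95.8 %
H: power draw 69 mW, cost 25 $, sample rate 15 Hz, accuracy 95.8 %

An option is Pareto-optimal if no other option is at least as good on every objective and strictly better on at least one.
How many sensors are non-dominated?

A: not dominated (best cost).
B: dominated by C (power draw 35≤142, cost 95≤150, sample rate 723≥353, accuracy 94.9≥85.8).
C: not dominated.
D: not dominated (best power draw).
E: dominated by A (power draw 178≤194, cost 24≤119, sample rate 678≥266, accuracy 94.3≥83.0).
F: not dominated.
G: not dominated.
H: not dominated.
Pareto-optimal: A, C, D, F, G, H → 6.

6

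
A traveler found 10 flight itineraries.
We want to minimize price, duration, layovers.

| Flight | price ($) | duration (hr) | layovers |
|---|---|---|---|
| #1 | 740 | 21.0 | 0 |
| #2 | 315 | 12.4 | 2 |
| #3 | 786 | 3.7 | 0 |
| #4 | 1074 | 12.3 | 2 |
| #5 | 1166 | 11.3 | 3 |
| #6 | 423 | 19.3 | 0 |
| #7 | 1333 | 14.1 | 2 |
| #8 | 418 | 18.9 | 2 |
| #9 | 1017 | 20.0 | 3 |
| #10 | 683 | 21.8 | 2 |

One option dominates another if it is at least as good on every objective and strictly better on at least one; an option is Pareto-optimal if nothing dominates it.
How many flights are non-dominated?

3

#1: dominated by #6 (price 423≤740, duration 19.3≤21.0, layovers 0≤0).
#2: not dominated (best price).
#3: not dominated (best duration).
#4: dominated by #3 (price 786≤1074, duration 3.7≤12.3, layovers 0≤2).
#5: dominated by #3 (price 786≤1166, duration 3.7≤11.3, layovers 0≤3).
#6: not dominated.
#7: dominated by #2 (price 315≤1333, duration 12.4≤14.1, layovers 2≤2).
#8: dominated by #2 (price 315≤418, duration 12.4≤18.9, layovers 2≤2).
#9: dominated by #2 (price 315≤1017, duration 12.4≤20.0, layovers 2≤3).
#10: dominated by #2 (price 315≤683, duration 12.4≤21.8, layovers 2≤2).
Pareto-optimal: #2, #3, #6 → 3.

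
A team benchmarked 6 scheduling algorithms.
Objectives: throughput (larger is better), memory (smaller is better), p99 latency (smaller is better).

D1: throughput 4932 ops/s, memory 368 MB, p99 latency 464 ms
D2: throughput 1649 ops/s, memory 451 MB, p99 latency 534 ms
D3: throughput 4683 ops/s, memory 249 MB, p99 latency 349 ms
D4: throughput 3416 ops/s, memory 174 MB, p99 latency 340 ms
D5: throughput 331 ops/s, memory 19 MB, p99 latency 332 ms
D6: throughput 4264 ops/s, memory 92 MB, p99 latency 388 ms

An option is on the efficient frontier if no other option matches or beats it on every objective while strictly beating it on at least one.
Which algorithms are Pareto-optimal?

D1, D3, D4, D5, D6

D1: not dominated (best throughput).
D2: dominated by D1 (throughput 4932≥1649, memory 368≤451, p99 latency 464≤534).
D3: not dominated.
D4: not dominated.
D5: not dominated (best memory).
D6: not dominated.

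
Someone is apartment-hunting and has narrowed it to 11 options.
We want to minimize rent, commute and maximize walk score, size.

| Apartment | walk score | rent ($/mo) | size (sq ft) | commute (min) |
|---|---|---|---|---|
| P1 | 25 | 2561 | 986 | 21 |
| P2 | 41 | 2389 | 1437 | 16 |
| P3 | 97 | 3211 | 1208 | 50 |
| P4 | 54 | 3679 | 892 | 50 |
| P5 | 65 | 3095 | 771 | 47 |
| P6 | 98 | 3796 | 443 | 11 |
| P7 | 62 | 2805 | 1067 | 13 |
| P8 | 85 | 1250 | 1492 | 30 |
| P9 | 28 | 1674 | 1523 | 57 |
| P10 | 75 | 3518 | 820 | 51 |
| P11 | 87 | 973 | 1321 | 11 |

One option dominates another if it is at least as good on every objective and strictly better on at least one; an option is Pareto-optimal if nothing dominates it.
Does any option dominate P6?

P1: worse on walk score (25 vs 98).
P2: worse on walk score (41 vs 98).
P3: worse on walk score (97 vs 98).
P4: worse on walk score (54 vs 98).
P5: worse on walk score (65 vs 98).
P7: worse on walk score (62 vs 98).
P8: worse on walk score (85 vs 98).
P9: worse on walk score (28 vs 98).
P10: worse on walk score (75 vs 98).
P11: worse on walk score (87 vs 98).
No option is at least as good as P6 on every objective and strictly better on one.

No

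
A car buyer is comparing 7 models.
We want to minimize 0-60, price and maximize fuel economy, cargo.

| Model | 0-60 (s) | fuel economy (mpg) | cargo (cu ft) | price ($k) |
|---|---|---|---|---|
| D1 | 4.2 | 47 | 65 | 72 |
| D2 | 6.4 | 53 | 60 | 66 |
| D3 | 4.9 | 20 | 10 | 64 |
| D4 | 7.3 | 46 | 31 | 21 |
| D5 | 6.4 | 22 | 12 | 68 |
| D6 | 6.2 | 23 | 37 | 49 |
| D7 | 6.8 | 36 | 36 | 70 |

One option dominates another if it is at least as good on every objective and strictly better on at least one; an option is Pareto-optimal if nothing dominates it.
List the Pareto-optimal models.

D1: not dominated (best 0-60).
D2: not dominated (best fuel economy).
D3: not dominated.
D4: not dominated (best price).
D5: dominated by D2 (0-60 6.4≤6.4, fuel economy 53≥22, cargo 60≥12, price 66≤68).
D6: not dominated.
D7: dominated by D2 (0-60 6.4≤6.8, fuel economy 53≥36, cargo 60≥36, price 66≤70).

D1, D2, D3, D4, D6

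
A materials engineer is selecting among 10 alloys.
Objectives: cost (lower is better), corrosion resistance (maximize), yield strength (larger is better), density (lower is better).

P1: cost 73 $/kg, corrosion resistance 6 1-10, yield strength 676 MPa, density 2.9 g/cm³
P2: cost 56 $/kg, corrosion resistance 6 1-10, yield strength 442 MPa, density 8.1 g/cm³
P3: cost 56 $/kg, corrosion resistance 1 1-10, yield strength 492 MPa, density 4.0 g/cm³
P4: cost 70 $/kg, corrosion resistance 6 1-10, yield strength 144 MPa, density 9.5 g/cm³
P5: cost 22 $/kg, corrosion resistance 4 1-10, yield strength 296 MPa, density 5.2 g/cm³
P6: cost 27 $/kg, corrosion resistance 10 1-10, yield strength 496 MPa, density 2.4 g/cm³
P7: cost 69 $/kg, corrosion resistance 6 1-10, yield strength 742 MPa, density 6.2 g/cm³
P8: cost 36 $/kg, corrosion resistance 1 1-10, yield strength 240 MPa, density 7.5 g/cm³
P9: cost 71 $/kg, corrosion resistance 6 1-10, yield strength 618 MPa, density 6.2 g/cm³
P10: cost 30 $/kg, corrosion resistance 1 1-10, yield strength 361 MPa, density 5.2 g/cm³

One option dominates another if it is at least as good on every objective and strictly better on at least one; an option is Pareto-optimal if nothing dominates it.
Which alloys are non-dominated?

P1, P5, P6, P7

P1: not dominated.
P2: dominated by P6 (cost 27≤56, corrosion resistance 10≥6, yield strength 496≥442, density 2.4≤8.1).
P3: dominated by P6 (cost 27≤56, corrosion resistance 10≥1, yield strength 496≥492, density 2.4≤4.0).
P4: dominated by P2 (cost 56≤70, corrosion resistance 6≥6, yield strength 442≥144, density 8.1≤9.5).
P5: not dominated (best cost).
P6: not dominated (best corrosion resistance).
P7: not dominated (best yield strength).
P8: dominated by P5 (cost 22≤36, corrosion resistance 4≥1, yield strength 296≥240, density 5.2≤7.5).
P9: dominated by P7 (cost 69≤71, corrosion resistance 6≥6, yield strength 742≥618, density 6.2≤6.2).
P10: dominated by P6 (cost 27≤30, corrosion resistance 10≥1, yield strength 496≥361, density 2.4≤5.2).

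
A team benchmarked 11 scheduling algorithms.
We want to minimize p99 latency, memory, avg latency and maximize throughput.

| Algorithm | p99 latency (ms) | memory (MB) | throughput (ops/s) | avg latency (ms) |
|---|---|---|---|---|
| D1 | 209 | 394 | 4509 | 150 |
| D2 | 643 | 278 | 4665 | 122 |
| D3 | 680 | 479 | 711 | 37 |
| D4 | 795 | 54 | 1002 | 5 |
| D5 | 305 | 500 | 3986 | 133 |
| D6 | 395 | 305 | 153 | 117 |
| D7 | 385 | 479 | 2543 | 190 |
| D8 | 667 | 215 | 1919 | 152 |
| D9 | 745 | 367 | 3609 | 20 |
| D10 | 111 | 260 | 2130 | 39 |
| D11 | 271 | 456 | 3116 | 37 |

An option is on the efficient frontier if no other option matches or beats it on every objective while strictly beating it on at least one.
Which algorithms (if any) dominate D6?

D10

D10: p99 latency 111≤395, memory 260≤305, throughput 2130≥153, avg latency 39≤117 — dominates D6.
Others (D1, D2, D3, D4, D5, D7, D8, D9, D11) are each worse than D6 on at least one objective.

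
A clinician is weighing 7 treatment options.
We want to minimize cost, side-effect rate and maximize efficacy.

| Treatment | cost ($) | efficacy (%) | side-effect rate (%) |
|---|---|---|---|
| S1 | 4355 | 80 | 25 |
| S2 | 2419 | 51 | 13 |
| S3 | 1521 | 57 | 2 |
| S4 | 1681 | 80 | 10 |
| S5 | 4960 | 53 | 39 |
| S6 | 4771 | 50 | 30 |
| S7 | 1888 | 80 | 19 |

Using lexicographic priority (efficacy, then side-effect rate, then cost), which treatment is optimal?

S4

First maximize efficacy: best is 80, kept {S1, S4, S7}.
Then minimize side-effect rate: best is 10, kept {S4}.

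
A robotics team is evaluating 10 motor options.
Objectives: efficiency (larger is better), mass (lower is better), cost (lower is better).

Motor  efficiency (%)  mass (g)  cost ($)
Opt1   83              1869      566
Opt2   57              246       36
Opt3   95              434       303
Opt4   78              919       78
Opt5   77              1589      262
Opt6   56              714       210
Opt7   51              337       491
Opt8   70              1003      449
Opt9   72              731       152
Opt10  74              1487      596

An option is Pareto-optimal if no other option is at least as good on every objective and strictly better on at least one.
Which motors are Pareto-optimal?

Opt2, Opt3, Opt4, Opt9

Opt1: dominated by Opt3 (efficiency 95≥83, mass 434≤1869, cost 303≤566).
Opt2: not dominated (best mass).
Opt3: not dominated (best efficiency).
Opt4: not dominated.
Opt5: dominated by Opt4 (efficiency 78≥77, mass 919≤1589, cost 78≤262).
Opt6: dominated by Opt2 (efficiency 57≥56, mass 246≤714, cost 36≤210).
Opt7: dominated by Opt2 (efficiency 57≥51, mass 246≤337, cost 36≤491).
Opt8: dominated by Opt3 (efficiency 95≥70, mass 434≤1003, cost 303≤449).
Opt9: not dominated.
Opt10: dominated by Opt3 (efficiency 95≥74, mass 434≤1487, cost 303≤596).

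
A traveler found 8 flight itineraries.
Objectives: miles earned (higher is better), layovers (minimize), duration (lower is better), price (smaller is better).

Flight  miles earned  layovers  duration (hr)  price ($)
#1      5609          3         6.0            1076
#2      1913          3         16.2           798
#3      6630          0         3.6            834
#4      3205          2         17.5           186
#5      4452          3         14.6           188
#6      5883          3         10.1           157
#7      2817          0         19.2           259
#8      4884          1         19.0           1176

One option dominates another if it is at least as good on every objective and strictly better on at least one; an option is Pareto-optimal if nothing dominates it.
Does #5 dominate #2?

#5 vs #2: miles earned 4452≥1913, layovers 3≤3, duration 14.6≤16.2, price 188≤798 — #5 is at least as good on every objective with at least one strict improvement.

Yes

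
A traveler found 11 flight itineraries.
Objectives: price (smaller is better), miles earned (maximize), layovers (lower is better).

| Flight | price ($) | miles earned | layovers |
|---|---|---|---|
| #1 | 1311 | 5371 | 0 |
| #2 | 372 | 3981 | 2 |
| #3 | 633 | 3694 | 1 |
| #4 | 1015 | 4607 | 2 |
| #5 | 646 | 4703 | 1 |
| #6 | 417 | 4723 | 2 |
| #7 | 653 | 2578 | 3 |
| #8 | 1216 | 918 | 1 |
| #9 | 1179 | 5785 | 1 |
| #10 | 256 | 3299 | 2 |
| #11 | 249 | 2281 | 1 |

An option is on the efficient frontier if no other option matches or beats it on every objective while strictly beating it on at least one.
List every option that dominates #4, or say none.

#5: price 646≤1015, miles earned 4703≥4607, layovers 1≤2 — dominates #4.
#6: price 417≤1015, miles earned 4723≥4607, layovers 2≤2 — dominates #4.
Others (#1, #2, #3, #7, #8, #9, #10, #11) are each worse than #4 on at least one objective.

#5, #6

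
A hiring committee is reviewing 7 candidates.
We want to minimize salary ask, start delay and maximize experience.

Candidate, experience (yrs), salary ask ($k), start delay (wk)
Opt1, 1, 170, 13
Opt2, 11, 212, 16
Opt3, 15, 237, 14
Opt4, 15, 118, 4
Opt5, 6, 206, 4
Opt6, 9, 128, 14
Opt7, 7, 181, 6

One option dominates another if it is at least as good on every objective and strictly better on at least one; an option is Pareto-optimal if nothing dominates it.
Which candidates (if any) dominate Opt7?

Opt4

Opt4: experience 15≥7, salary ask 118≤181, start delay 4≤6 — dominates Opt7.
Others (Opt1, Opt2, Opt3, Opt5, Opt6) are each worse than Opt7 on at least one objective.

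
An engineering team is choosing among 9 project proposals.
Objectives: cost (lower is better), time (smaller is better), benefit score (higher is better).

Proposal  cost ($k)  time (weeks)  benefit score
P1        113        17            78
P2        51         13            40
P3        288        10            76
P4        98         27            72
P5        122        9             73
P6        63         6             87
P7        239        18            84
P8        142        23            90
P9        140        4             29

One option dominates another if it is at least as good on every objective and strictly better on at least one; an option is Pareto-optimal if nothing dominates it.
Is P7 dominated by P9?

P9 vs P7: P9 is worse on benefit score (29 vs 84), so it does not dominate P7.

No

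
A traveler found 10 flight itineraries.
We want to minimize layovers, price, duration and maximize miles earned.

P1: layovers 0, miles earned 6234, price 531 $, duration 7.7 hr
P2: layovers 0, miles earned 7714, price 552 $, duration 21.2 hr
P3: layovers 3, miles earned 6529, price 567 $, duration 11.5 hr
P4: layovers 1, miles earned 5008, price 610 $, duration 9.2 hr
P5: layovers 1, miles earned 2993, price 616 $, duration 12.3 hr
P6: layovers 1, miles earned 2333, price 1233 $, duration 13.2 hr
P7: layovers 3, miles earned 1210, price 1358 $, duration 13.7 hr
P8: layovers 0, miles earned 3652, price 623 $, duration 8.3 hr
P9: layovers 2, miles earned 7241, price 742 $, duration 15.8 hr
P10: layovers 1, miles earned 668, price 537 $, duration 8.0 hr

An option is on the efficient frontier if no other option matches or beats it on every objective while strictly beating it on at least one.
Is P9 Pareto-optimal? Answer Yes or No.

P1: worse on miles earned (6234 vs 7241).
P2: worse on duration (21.2 vs 15.8).
P3: worse on layovers (3 vs 2).
P4: worse on miles earned (5008 vs 7241).
P5: worse on miles earned (2993 vs 7241).
P6: worse on miles earned (2333 vs 7241).
P7: worse on layovers (3 vs 2).
P8: worse on miles earned (3652 vs 7241).
P10: worse on miles earned (668 vs 7241).
No option is at least as good as P9 on every objective and strictly better on one.

Yes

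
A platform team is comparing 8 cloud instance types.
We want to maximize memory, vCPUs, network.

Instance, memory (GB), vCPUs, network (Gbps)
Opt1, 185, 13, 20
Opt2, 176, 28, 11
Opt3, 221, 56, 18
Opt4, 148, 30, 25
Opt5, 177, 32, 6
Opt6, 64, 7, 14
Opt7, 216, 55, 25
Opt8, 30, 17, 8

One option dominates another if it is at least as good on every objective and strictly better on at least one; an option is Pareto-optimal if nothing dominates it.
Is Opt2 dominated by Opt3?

Opt3 vs Opt2: memory 221≥176, vCPUs 56≥28, network 18≥11 — Opt3 is at least as good on every objective with at least one strict improvement.

Yes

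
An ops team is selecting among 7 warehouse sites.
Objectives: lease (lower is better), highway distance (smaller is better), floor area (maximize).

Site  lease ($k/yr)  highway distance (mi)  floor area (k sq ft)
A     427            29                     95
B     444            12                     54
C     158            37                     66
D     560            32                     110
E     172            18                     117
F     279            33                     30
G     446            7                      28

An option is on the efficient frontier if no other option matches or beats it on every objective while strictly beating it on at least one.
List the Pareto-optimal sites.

B, C, E, G

A: dominated by E (lease 172≤427, highway distance 18≤29, floor area 117≥95).
B: not dominated.
C: not dominated (best lease).
D: dominated by E (lease 172≤560, highway distance 18≤32, floor area 117≥110).
E: not dominated (best floor area).
F: dominated by E (lease 172≤279, highway distance 18≤33, floor area 117≥30).
G: not dominated (best highway distance).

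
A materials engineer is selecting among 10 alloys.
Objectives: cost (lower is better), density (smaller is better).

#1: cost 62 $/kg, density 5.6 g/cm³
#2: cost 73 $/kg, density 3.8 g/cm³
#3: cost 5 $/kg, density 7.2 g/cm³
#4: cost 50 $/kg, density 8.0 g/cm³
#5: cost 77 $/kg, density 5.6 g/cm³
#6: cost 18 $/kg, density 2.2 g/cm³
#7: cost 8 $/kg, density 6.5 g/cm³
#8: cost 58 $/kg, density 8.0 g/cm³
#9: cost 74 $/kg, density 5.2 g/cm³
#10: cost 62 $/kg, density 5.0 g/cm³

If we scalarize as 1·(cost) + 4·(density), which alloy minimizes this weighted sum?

#6

#1: 1·62 + 4·5.6 = 84.4
#2: 1·73 + 4·3.8 = 88.2
#3: 1·5 + 4·7.2 = 33.8
#4: 1·50 + 4·8.0 = 82.0
#5: 1·77 + 4·5.6 = 99.4
#6: 1·18 + 4·2.2 = 26.8
#7: 1·8 + 4·6.5 = 34.0
#8: 1·58 + 4·8.0 = 90.0
#9: 1·74 + 4·5.2 = 94.8
#10: 1·62 + 4·5.0 = 82.0
Lowest: #6 at 26.8.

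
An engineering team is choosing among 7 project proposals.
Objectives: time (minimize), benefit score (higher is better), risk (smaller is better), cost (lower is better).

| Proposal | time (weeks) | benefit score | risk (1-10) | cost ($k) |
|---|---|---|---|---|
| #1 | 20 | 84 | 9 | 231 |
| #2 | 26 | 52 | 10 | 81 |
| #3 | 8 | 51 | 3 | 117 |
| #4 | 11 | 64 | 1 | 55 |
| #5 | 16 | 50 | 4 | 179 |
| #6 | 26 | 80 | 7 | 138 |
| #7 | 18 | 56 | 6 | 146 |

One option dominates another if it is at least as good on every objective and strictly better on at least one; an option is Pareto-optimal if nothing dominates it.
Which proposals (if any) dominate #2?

#4

#4: time 11≤26, benefit score 64≥52, risk 1≤10, cost 55≤81 — dominates #2.
Others (#1, #3, #5, #6, #7) are each worse than #2 on at least one objective.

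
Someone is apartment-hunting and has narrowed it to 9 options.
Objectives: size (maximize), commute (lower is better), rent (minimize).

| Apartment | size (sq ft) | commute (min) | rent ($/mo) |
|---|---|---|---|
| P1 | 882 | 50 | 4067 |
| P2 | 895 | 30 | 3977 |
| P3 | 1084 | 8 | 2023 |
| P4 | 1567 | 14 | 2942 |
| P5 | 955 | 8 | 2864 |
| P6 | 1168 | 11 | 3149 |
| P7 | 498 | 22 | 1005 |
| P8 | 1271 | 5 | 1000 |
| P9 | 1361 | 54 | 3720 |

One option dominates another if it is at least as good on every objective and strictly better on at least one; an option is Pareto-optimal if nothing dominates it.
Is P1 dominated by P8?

P8 vs P1: size 1271≥882, commute 5≤50, rent 1000≤4067 — P8 is at least as good on every objective with at least one strict improvement.

Yes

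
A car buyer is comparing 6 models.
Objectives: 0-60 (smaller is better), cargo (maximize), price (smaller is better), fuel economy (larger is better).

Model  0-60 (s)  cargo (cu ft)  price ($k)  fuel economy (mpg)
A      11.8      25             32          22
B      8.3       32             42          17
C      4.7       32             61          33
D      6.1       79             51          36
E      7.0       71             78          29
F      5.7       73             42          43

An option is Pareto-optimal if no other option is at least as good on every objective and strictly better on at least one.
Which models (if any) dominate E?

D, F

D: 0-60 6.1≤7.0, cargo 79≥71, price 51≤78, fuel economy 36≥29 — dominates E.
F: 0-60 5.7≤7.0, cargo 73≥71, price 42≤78, fuel economy 43≥29 — dominates E.
Others (A, B, C) are each worse than E on at least one objective.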